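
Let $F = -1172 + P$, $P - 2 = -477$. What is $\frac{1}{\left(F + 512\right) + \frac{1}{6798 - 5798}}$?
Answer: $- \frac{1000}{1134999} \approx -0.00088106$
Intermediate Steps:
$P = -475$ ($P = 2 - 477 = -475$)
$F = -1647$ ($F = -1172 - 475 = -1647$)
$\frac{1}{\left(F + 512\right) + \frac{1}{6798 - 5798}} = \frac{1}{\left(-1647 + 512\right) + \frac{1}{6798 - 5798}} = \frac{1}{-1135 + \frac{1}{1000}} = \frac{1}{- \frac{1134999}{1000}} = - \frac{1000}{1134999}$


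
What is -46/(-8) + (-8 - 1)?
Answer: -13/4 ≈ -3.2500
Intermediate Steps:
-46/(-8) + (-8 - 1) = -1/8*(-46) - 9 = 23/4 - 9 = -13/4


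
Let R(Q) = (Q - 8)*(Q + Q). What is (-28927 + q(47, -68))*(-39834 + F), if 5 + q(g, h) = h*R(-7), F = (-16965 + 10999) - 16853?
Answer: 2707361436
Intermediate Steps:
R(Q) = 2*Q*(-8 + Q) (R(Q) = (-8 + Q)*(2*Q) = 2*Q*(-8 + Q))
F = -22819 (F = -5966 - 16853 = -22819)
q(g, h) = -5 + 210*h (q(g, h) = -5 + h*(2*(-7)*(-8 - 7)) = -5 + h*(2*(-7)*(-15)) = -5 + h*210 = -5 + 210*h)
(-28927 + q(47, -68))*(-39834 + F) = (-28927 + (-5 + 210*(-68)))*(-39834 - 22819) = (-28927 + (-5 - 14280))*(-62653) = (-28927 - 14285)*(-62653) = -43212*(-62653) = 2707361436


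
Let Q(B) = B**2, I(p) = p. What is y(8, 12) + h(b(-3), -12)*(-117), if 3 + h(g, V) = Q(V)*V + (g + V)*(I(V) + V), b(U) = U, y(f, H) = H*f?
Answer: 160503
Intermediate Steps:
h(g, V) = -3 + V**3 + 2*V*(V + g) (h(g, V) = -3 + (V**2*V + (g + V)*(V + V)) = -3 + (V**3 + (V + g)*(2*V)) = -3 + (V**3 + 2*V*(V + g)) = -3 + V**3 + 2*V*(V + g))
y(8, 12) + h(b(-3), -12)*(-117) = 12*8 + (-3 + (-12)**3 + 2*(-12)**2 + 2*(-12)*(-3))*(-117) = 96 + (-3 - 1728 + 2*144 + 72)*(-117) = 96 + (-3 - 1728 + 288 + 72)*(-117) = 96 - 1371*(-117) = 96 + 160407 = 160503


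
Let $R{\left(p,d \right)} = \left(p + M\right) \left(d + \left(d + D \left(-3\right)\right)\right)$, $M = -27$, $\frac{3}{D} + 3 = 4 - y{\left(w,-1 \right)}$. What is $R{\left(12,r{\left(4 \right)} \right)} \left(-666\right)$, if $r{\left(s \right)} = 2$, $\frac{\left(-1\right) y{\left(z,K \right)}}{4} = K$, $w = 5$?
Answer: $69930$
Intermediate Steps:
$y{\left(z,K \right)} = - 4 K$
$D = -1$ ($D = \frac{3}{-3 + \left(4 - \left(-4\right) \left(-1\right)\right)} = \frac{3}{-3 + \left(4 - 4\right)} = \frac{3}{-3 + 0} = \frac{3}{-3} = 3 \left(- \frac{1}{3}\right) = -1$)
$R{\left(p,d \right)} = \left(-27 + p\right) \left(3 + 2 d\right)$ ($R{\left(p,d \right)} = \left(p - 27\right) \left(d + \left(d - -3\right)\right) = \left(-27 + p\right) \left(d + \left(d + 3\right)\right) = \left(-27 + p\right) \left(d + \left(3 + d\right)\right) = \left(-27 + p\right) \left(3 + 2 d\right)$)
$R{\left(12,r{\left(4 \right)} \right)} \left(-666\right) = \left(-81 - 108 + 3 \cdot 12 + 2 \cdot 2 \cdot 12\right) \left(-666\right) = \left(-81 - 108 + 36 + 48\right) \left(-666\right) = \left(-105\right) \left(-666\right) = 69930$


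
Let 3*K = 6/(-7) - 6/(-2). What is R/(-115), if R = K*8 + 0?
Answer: -8/161 ≈ -0.049689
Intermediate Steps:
K = 5/7 (K = (6/(-7) - 6/(-2))/3 = (6*(-1/7) - 6*(-1/2))/3 = (-6/7 + 3)/3 = (1/3)*(15/7) = 5/7 ≈ 0.71429)
R = 40/7 (R = (5/7)*8 + 0 = 40/7 + 0 = 40/7 ≈ 5.7143)
R/(-115) = (40/7)/(-115) = (40/7)*(-1/115) = -8/161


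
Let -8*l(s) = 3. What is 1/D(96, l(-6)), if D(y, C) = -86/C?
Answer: 3/688 ≈ 0.0043605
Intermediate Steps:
l(s) = -3/8 (l(s) = -⅛*3 = -3/8)
1/D(96, l(-6)) = 1/(-86/(-3/8)) = 1/(-86*(-8/3)) = 1/(688/3) = 3/688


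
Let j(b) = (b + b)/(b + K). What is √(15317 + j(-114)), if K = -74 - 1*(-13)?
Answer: √18764921/35 ≈ 123.77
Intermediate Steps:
K = -61 (K = -74 + 13 = -61)
j(b) = 2*b/(-61 + b) (j(b) = (b + b)/(b - 61) = (2*b)/(-61 + b) = 2*b/(-61 + b))
√(15317 + j(-114)) = √(15317 + 2*(-114)/(-61 - 114)) = √(15317 + 2*(-114)/(-175)) = √(15317 + 2*(-114)*(-1/175)) = √(15317 + 228/175) = √(2680703/175) = √18764921/35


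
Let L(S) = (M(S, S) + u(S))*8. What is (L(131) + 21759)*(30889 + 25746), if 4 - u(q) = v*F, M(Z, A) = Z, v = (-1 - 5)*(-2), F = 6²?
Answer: 1097756205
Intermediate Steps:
F = 36
v = 12 (v = -6*(-2) = 12)
u(q) = -428 (u(q) = 4 - 12*36 = 4 - 1*432 = 4 - 432 = -428)
L(S) = -3424 + 8*S (L(S) = (S - 428)*8 = (-428 + S)*8 = -3424 + 8*S)
(L(131) + 21759)*(30889 + 25746) = ((-3424 + 8*131) + 21759)*(30889 + 25746) = ((-3424 + 1048) + 21759)*56635 = (-2376 + 21759)*56635 = 19383*56635 = 1097756205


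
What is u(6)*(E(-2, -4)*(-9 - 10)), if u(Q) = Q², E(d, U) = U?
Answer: 2736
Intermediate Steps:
u(6)*(E(-2, -4)*(-9 - 10)) = 6²*(-4*(-9 - 10)) = 36*(-4*(-19)) = 36*76 = 2736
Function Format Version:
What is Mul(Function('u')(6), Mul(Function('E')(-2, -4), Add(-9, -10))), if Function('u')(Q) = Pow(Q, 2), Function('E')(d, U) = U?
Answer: 2736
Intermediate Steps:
Mul(Function('u')(6), Mul(Function('E')(-2, -4), Add(-9, -10))) = Mul(Pow(6, 2), Mul(-4, Add(-9, -10))) = Mul(36, Mul(-4, -19)) = Mul(36, 76) = 2736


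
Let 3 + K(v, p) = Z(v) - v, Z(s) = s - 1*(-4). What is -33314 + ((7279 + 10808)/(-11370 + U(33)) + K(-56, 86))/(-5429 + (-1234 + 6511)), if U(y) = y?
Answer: -9567912931/287204 ≈ -33314.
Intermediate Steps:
Z(s) = 4 + s (Z(s) = s + 4 = 4 + s)
K(v, p) = 1 (K(v, p) = -3 + ((4 + v) - v) = -3 + 4 = 1)
-33314 + ((7279 + 10808)/(-11370 + U(33)) + K(-56, 86))/(-5429 + (-1234 + 6511)) = -33314 + ((7279 + 10808)/(-11370 + 33) + 1)/(-5429 + (-1234 + 6511)) = -33314 + (18087/(-11337) + 1)/(-5429 + 5277) = -33314 + (18087*(-1/11337) + 1)/(-152) = -33314 + (-6029/3779 + 1)*(-1/152) = -33314 - 2250/3779*(-1/152) = -33314 + 1125/287204 = -9567912931/287204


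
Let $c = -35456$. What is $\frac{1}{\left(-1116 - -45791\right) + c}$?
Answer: $\frac{1}{9219} \approx 0.00010847$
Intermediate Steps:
$\frac{1}{\left(-1116 - -45791\right) + c} = \frac{1}{\left(-1116 - -45791\right) - 35456} = \frac{1}{\left(-1116 + 45791\right) - 35456} = \frac{1}{44675 - 35456} = \frac{1}{9219}$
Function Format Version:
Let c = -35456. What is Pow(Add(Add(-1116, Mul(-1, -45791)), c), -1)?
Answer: Rational(1, 9219) ≈ 0.00010847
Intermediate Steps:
Pow(Add(Add(-1116, Mul(-1, -45791)), c), -1) = Pow(Add(Add(-1116, Mul(-1, -45791)), -35456), -1) = Pow(Add(Add(-1116, 45791), -35456), -1) = Pow(Add(44675, -35456), -1) = Pow(9219, -1) = Rational(1, 9219)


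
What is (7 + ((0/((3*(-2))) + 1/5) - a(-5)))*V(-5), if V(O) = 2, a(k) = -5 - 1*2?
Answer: 142/5 ≈ 28.400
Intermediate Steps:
a(k) = -7 (a(k) = -5 - 2 = -7)
(7 + ((0/((3*(-2))) + 1/5) - a(-5)))*V(-5) = (7 + ((0/((3*(-2))) + 1/5) - 1*(-7)))*2 = (7 + ((0/(-6) + 1*(1/5)) + 7))*2 = (7 + ((0*(-1/6) + 1/5) + 7))*2 = (7 + ((0 + 1/5) + 7))*2 = (7 + (1/5 + 7))*2 = (7 + 36/5)*2 = (71/5)*2 = 142/5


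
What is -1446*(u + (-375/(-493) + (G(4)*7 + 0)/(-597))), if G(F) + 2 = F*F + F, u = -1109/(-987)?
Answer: -78093021112/32277203 ≈ -2419.4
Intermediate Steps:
u = 1109/987 (u = -1109*(-1/987) = 1109/987 ≈ 1.1236)
G(F) = -2 + F + F² (G(F) = -2 + (F*F + F) = -2 + (F² + F) = -2 + (F + F²) = -2 + F + F²)
-1446*(u + (-375/(-493) + (G(4)*7 + 0)/(-597))) = -1446*(1109/987 + (-375/(-493) + ((-2 + 4 + 4²)*7 + 0)/(-597))) = -1446*(1109/987 + (-375*(-1/493) + ((-2 + 4 + 16)*7 + 0)*(-1/597))) = -1446*(1109/987 + (375/493 + (18*7 + 0)*(-1/597))) = -1446*(1109/987 + (375/493 + (126 + 0)*(-1/597))) = -1446*(1109/987 + (375/493 + 126*(-1/597))) = -1446*(1109/987 + (375/493 - 42/199)) = -1446*(1109/987 + 53919/98107) = -1446*162018716/96831609 = -78093021112/32277203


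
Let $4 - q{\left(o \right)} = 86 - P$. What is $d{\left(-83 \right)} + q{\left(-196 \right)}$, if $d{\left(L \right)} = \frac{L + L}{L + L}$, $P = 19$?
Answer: $-62$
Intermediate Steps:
$d{\left(L \right)} = 1$ ($d{\left(L \right)} = \frac{2 L}{2 L} = 2 L \frac{1}{2 L} = 1$)
$q{\left(o \right)} = -63$ ($q{\left(o \right)} = 4 - \left(86 - 19\right) = 4 - 67 = -63$)
$d{\left(-83 \right)} + q{\left(-196 \right)} = 1 - 63 = -62$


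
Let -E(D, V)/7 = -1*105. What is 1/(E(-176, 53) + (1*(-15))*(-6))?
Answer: 1/825 ≈ 0.0012121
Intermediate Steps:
E(D, V) = 735 (E(D, V) = -(-7)*105 = -7*(-105) = 735)
1/(E(-176, 53) + (1*(-15))*(-6)) = 1/(735 + (1*(-15))*(-6)) = 1/(735 - 15*(-6)) = 1/(735 + 90) = 1/825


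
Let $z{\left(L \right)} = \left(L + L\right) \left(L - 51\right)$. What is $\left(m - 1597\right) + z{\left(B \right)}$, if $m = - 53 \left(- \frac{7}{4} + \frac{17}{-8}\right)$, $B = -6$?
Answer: $- \frac{5661}{8} \approx -707.63$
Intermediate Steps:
$z{\left(L \right)} = 2 L \left(-51 + L\right)$
$m = \frac{1643}{8}$ ($m = - 53 \left(\left(-7\right) \frac{1}{4} + 17 \left(- \frac{1}{8}\right)\right) = - 53 \left(- \frac{7}{4} - \frac{17}{8}\right) = \left(-53\right) \left(- \frac{31}{8}\right) = \frac{1643}{8} \approx 205.38$)
$\left(m - 1597\right) + z{\left(B \right)} = \left(\frac{1643}{8} - 1597\right) + 2 \left(-6\right) \left(-51 - 6\right) = - \frac{11133}{8} + 2 \left(-6\right) \left(-57\right) = - \frac{11133}{8} + 684 = - \frac{5661}{8}$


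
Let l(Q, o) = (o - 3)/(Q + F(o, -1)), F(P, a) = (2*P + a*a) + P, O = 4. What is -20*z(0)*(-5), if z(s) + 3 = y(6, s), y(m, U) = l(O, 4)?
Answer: -5000/17 ≈ -294.12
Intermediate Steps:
F(P, a) = a² + 3*P (F(P, a) = (2*P + a²) + P = (a² + 2*P) + P = a² + 3*P)
l(Q, o) = (-3 + o)/(1 + Q + 3*o) (l(Q, o) = (o - 3)/(Q + ((-1)² + 3*o)) = (-3 + o)/(Q + (1 + 3*o)) = (-3 + o)/(1 + Q + 3*o))
y(m, U) = 1/17 (y(m, U) = (-3 + 4)/(1 + 4 + 3*4) = 1/(1 + 4 + 12) = 1/17)
z(s) = -50/17 (z(s) = -3 + 1/17 = -50/17)
-20*z(0)*(-5) = -20*(-50/17)*(-5) = (1000/17)*(-5) = -5000/17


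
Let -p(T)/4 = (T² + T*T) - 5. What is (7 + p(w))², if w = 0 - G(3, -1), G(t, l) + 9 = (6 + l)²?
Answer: 4084441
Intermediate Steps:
G(t, l) = -9 + (6 + l)²
w = -16 (w = 0 - (-9 + (6 - 1)²) = 0 - (-9 + 5²) = 0 - (-9 + 25) = 0 - 1*16 = 0 - 16 = -16)
p(T) = 20 - 8*T² (p(T) = -4*((T² + T*T) - 5) = -4*((T² + T²) - 5) = -4*(2*T² - 5) = -4*(-5 + 2*T²) = 20 - 8*T²)
(7 + p(w))² = (7 + (20 - 8*(-16)²))² = (7 + (20 - 8*256))² = (7 + (20 - 2048))² = (7 - 2028)² = (-2021)² = 4084441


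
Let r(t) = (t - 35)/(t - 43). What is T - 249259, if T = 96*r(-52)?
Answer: -23671253/95 ≈ -2.4917e+5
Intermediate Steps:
r(t) = (-35 + t)/(-43 + t)
T = 8352/95 (T = 96*((-35 - 52)/(-43 - 52)) = 96*(-87/(-95)) = 96*(-1/95*(-87)) = 96*(87/95) = 8352/95 ≈ 87.916)
T - 249259 = 8352/95 - 249259 = -23671253/95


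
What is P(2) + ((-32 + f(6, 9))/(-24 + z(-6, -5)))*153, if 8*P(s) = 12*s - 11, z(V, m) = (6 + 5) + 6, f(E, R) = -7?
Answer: 47827/56 ≈ 854.05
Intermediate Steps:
z(V, m) = 17 (z(V, m) = 11 + 6 = 17)
P(s) = -11/8 + 3*s/2 (P(s) = (12*s - 11)/8 = (-11 + 12*s)/8 = -11/8 + 3*s/2)
P(2) + ((-32 + f(6, 9))/(-24 + z(-6, -5)))*153 = (-11/8 + (3/2)*2) + ((-32 - 7)/(-24 + 17))*153 = (-11/8 + 3) - 39/(-7)*153 = 13/8 - 39*(-1/7)*153 = 13/8 + (39/7)*153 = 13/8 + 5967/7 = 47827/56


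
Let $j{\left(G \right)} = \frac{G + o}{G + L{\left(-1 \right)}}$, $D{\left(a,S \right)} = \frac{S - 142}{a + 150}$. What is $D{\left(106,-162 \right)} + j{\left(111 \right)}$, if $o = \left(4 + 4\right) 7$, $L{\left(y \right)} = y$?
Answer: $\frac{291}{880} \approx 0.33068$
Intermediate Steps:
$D{\left(a,S \right)} = \frac{-142 + S}{150 + a}$
$o = 56$ ($o = 8 \cdot 7 = 56$)
$j{\left(G \right)} = \frac{56 + G}{-1 + G}$ ($j{\left(G \right)} = \frac{G + 56}{G - 1} = \frac{56 + G}{-1 + G}$)
$D{\left(106,-162 \right)} + j{\left(111 \right)} = \frac{-142 - 162}{150 + 106} + \frac{56 + 111}{-1 + 111} = \frac{1}{256} \left(-304\right) + \frac{1}{110} \cdot 167 = - \frac{19}{16} + \frac{167}{110} = \frac{291}{880}$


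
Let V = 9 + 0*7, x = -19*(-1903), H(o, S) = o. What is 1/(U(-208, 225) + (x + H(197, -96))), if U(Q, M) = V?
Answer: 1/36363 ≈ 2.7500e-5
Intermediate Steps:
x = 36157
V = 9 (V = 9 + 0 = 9)
U(Q, M) = 9
1/(U(-208, 225) + (x + H(197, -96))) = 1/(9 + (36157 + 197)) = 1/(9 + 36354) = 1/36363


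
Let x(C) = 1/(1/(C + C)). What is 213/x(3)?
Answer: 71/2 ≈ 35.500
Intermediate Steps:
x(C) = 2*C (x(C) = 1/(1/(2*C)) = 2*C)
213/x(3) = 213/((2*3)) = 213/6 = 213*(1/6) = 71/2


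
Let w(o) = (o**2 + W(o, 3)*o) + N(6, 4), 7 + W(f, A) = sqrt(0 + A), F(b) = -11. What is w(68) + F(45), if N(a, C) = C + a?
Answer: 4147 + 68*sqrt(3) ≈ 4264.8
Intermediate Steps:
W(f, A) = -7 + sqrt(A) (W(f, A) = -7 + sqrt(0 + A) = -7 + sqrt(A))
w(o) = 10 + o**2 + o*(-7 + sqrt(3)) (w(o) = (o**2 + (-7 + sqrt(3))*o) + (4 + 6) = (o**2 + o*(-7 + sqrt(3))) + 10 = 10 + o**2 + o*(-7 + sqrt(3)))
w(68) + F(45) = (10 + 68**2 - 1*68*(7 - sqrt(3))) - 11 = (10 + 4624 + (-476 + 68*sqrt(3))) - 11 = (4158 + 68*sqrt(3)) - 11 = 4147 + 68*sqrt(3)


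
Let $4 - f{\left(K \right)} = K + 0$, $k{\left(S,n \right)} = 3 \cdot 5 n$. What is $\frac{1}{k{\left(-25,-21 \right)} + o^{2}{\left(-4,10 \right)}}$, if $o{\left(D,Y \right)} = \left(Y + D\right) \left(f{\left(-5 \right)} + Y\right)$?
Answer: $\frac{1}{12681} \approx 7.8858 \cdot 10^{-5}$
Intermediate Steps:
$k{\left(S,n \right)} = 15 n$
$f{\left(K \right)} = 4 - K$ ($f{\left(K \right)} = 4 - \left(K + 0\right) = 4 - K$)
$o{\left(D,Y \right)} = \left(9 + Y\right) \left(D + Y\right)$ ($o{\left(D,Y \right)} = \left(Y + D\right) \left(\left(4 - -5\right) + Y\right) = \left(D + Y\right) \left(\left(4 + 5\right) + Y\right) = \left(D + Y\right) \left(9 + Y\right) = \left(9 + Y\right) \left(D + Y\right)$)
$\frac{1}{k{\left(-25,-21 \right)} + o^{2}{\left(-4,10 \right)}} = \frac{1}{15 \left(-21\right) + \left(10^{2} + 9 \left(-4\right) + 9 \cdot 10 - 40\right)^{2}} = \frac{1}{-315 + \left(100 - 36 + 90 - 40\right)^{2}} = \frac{1}{-315 + 114^{2}} = \frac{1}{-315 + 12996} = \frac{1}{12681}$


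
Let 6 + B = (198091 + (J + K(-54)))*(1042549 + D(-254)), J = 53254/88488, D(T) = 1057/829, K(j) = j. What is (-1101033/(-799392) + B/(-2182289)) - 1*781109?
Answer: -4669424067954093425120509/5332117725272742624 ≈ -8.7572e+5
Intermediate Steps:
D(T) = 1057/829 (D(T) = 1057*(1/829) = 1057/829)
J = 26627/44244 (J = 53254*(1/88488) = 26627/44244 ≈ 0.60182)
B = 3786374653330533467/18339138 (B = -6 + (198091 + (26627/44244 - 54))*(1042549 + 1057/829) = -6 + (198091 - 2362549/44244)*(864274178/829) = -6 + (8761975655/44244)*(864274178/829) = -6 + 3786374653440568295/18339138 = 3786374653330533467/18339138 ≈ 2.0646e+11)
(-1101033/(-799392) + B/(-2182289)) - 1*781109 = (-1101033/(-799392) + (3786374653330533467/18339138)/(-2182289)) - 1*781109 = (-1101033*(-1/799392) + (3786374653330533467/18339138)*(-1/2182289)) - 781109 = (367011/266464 - 3786374653330533467/40021299126882) - 781109 = -504458923684026706830493/5332117725272742624 - 781109 = -4669424067954093425120509/5332117725272742624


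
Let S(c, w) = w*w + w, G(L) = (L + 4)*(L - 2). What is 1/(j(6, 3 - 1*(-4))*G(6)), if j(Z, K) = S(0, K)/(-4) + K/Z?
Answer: -3/1540 ≈ -0.0019481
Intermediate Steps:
G(L) = (-2 + L)*(4 + L) (G(L) = (4 + L)*(-2 + L) = (-2 + L)*(4 + L))
S(c, w) = w + w**2 (S(c, w) = w**2 + w = w + w**2)
j(Z, K) = K/Z - K*(1 + K)/4 (j(Z, K) = (K*(1 + K))/(-4) + K/Z = (K*(1 + K))*(-1/4) + K/Z = -K*(1 + K)/4 + K/Z = K/Z - K*(1 + K)/4)
1/(j(6, 3 - 1*(-4))*G(6)) = 1/(((1/4)*(3 - 1*(-4))*(4 - 1*6*(1 + (3 - 1*(-4))))/6)*(-8 + 6**2 + 2*6)) = 1/(((1/4)*(3 + 4)*(1/6)*(4 - 1*6*(1 + (3 + 4))))*(-8 + 36 + 12)) = 1/(((1/4)*7*(1/6)*(4 - 1*6*(1 + 7)))*40) = 1/(((1/4)*7*(1/6)*(4 - 1*6*8))*40) = 1/(((1/4)*7*(1/6)*(4 - 48))*40) = 1/(((1/4)*7*(1/6)*(-44))*40) = 1/(-77/6*40) = 1/(-1540/3) = -3/1540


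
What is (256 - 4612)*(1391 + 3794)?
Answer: -22585860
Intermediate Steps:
(256 - 4612)*(1391 + 3794) = -4356*5185 = -22585860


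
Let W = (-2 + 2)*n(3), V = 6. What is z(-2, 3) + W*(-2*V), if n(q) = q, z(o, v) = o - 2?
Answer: -4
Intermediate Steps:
z(o, v) = -2 + o
W = 0 (W = (-2 + 2)*3 = 0*3 = 0)
z(-2, 3) + W*(-2*V) = (-2 - 2) + 0*(-2*6) = -4 + 0*(-12) = -4 + 0 = -4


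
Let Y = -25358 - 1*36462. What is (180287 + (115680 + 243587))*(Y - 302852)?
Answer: -196760236288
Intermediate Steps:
Y = -61820 (Y = -25358 - 36462 = -61820)
(180287 + (115680 + 243587))*(Y - 302852) = (180287 + (115680 + 243587))*(-61820 - 302852) = (180287 + 359267)*(-364672) = 539554*(-364672) = -196760236288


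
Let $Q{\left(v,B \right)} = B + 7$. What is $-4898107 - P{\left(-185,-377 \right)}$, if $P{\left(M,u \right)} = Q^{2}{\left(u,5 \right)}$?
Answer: $-4898251$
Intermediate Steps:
$Q{\left(v,B \right)} = 7 + B$
$P{\left(M,u \right)} = 144$ ($P{\left(M,u \right)} = \left(7 + 5\right)^{2} = 12^{2} = 144$)
$-4898107 - P{\left(-185,-377 \right)} = -4898107 - 144 = -4898251$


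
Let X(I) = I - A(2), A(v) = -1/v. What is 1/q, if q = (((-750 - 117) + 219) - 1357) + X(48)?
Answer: -2/3913 ≈ -0.00051112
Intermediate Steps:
X(I) = ½ + I (X(I) = I - (-1)/2 = I - 1*(-½) = I + ½ = ½ + I)
q = -3913/2 (q = (((-750 - 117) + 219) - 1357) + (½ + 48) = ((-867 + 219) - 1357) + 97/2 = (-648 - 1357) + 97/2 = -2005 + 97/2 = -3913/2 ≈ -1956.5)
1/q = 1/(-3913/2) = -2/3913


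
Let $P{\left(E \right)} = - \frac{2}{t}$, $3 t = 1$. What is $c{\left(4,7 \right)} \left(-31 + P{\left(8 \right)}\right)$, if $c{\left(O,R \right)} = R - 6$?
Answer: $-37$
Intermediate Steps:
$t = \frac{1}{3}$ ($t = \frac{1}{3} \cdot 1 = \frac{1}{3} \approx 0.33333$)
$c{\left(O,R \right)} = -6 + R$ ($c{\left(O,R \right)} = R - 6 = -6 + R$)
$P{\left(E \right)} = -6$ ($P{\left(E \right)} = - 2 \frac{1}{\frac{1}{3}} = \left(-2\right) 3 = -6$)
$c{\left(4,7 \right)} \left(-31 + P{\left(8 \right)}\right) = \left(-6 + 7\right) \left(-31 - 6\right) = 1 \left(-37\right) = -37$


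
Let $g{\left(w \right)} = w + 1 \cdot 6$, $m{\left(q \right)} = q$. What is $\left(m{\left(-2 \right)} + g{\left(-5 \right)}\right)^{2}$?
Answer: $1$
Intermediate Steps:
$g{\left(w \right)} = 6 + w$ ($g{\left(w \right)} = w + 6 = 6 + w$)
$\left(m{\left(-2 \right)} + g{\left(-5 \right)}\right)^{2} = \left(-2 + \left(6 - 5\right)\right)^{2} = \left(-2 + 1\right)^{2} = \left(-1\right)^{2} = 1$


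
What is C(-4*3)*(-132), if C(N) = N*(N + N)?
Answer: -38016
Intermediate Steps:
C(N) = 2*N**2 (C(N) = N*(2*N) = 2*N**2)
C(-4*3)*(-132) = (2*(-4*3)**2)*(-132) = (2*(-12)**2)*(-132) = (2*144)*(-132) = 288*(-132) = -38016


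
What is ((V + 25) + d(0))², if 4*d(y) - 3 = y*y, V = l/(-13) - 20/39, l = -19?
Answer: 17347225/24336 ≈ 712.82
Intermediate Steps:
V = 37/39 (V = -19/(-13) - 20/39 = -19*(-1/13) - 20*1/39 = 19/13 - 20/39 = 37/39 ≈ 0.94872)
d(y) = ¾ + y²/4 (d(y) = ¾ + (y*y)/4 = ¾ + y²/4)
((V + 25) + d(0))² = ((37/39 + 25) + (¾ + (¼)*0²))² = (1012/39 + (¾ + (¼)*0))² = (1012/39 + (¾ + 0))² = (1012/39 + ¾)² = (4165/156)² = 17347225/24336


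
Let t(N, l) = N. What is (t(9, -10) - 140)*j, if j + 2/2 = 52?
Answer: -6681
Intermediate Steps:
j = 51 (j = -1 + 52 = 51)
(t(9, -10) - 140)*j = (9 - 140)*51 = -131*51 = -6681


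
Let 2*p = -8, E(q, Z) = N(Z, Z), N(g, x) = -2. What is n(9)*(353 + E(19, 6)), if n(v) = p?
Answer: -1404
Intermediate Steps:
E(q, Z) = -2
p = -4 (p = (1/2)*(-8) = -4)
n(v) = -4
n(9)*(353 + E(19, 6)) = -4*(353 - 2) = -4*351 = -1404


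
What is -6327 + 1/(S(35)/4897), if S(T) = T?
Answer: -216548/35 ≈ -6187.1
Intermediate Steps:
-6327 + 1/(S(35)/4897) = -6327 + 1/(35/4897) = -6327 + 4897/35 = -216548/35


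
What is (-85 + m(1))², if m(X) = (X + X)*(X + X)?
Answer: 6561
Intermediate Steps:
m(X) = 4*X² (m(X) = (2*X)*(2*X) = 4*X²)
(-85 + m(1))² = (-85 + 4*1²)² = (-85 + 4*1)² = (-85 + 4)² = (-81)² = 6561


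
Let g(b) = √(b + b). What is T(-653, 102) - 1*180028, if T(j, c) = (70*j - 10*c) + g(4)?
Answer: -226758 + 2*√2 ≈ -2.2676e+5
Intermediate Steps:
g(b) = √2*√b (g(b) = √(2*b) = √2*√b)
T(j, c) = -10*c + 2*√2 + 70*j (T(j, c) = (70*j - 10*c) + √2*√4 = (-10*c + 70*j) + √2*2 = (-10*c + 70*j) + 2*√2 = -10*c + 2*√2 + 70*j)
T(-653, 102) - 1*180028 = (-10*102 + 2*√2 + 70*(-653)) - 1*180028 = (-1020 + 2*√2 - 45710) - 180028 = (-46730 + 2*√2) - 180028 = -226758 + 2*√2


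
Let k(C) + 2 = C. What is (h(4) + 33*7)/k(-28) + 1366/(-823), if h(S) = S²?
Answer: -244261/24690 ≈ -9.8931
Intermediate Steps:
k(C) = -2 + C
(h(4) + 33*7)/k(-28) + 1366/(-823) = (4² + 33*7)/(-2 - 28) + 1366/(-823) = (16 + 231)/(-30) + 1366*(-1/823) = 247*(-1/30) - 1366/823 = -247/30 - 1366/823 = -244261/24690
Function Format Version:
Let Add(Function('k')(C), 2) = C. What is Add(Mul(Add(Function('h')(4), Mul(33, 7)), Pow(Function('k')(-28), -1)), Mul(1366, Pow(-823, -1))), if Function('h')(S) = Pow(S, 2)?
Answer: Rational(-244261, 24690) ≈ -9.8931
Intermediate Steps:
Function('k')(C) = Add(-2, C)
Add(Mul(Add(Function('h')(4), Mul(33, 7)), Pow(Function('k')(-28), -1)), Mul(1366, Pow(-823, -1))) = Add(Mul(Add(Pow(4, 2), Mul(33, 7)), Pow(Add(-2, -28), -1)), Mul(1366, Pow(-823, -1))) = Add(Mul(Add(16, 231), Pow(-30, -1)), Mul(1366, Rational(-1, 823))) = Add(Mul(247, Rational(-1, 30)), Rational(-1366, 823)) = Add(Rational(-247, 30), Rational(-1366, 823)) = Rational(-244261, 24690)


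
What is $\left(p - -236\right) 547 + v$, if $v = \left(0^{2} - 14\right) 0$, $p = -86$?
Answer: $82050$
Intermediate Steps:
$v = 0$ ($v = \left(0 - 14\right) 0 = \left(-14\right) 0 = 0$)
$\left(p - -236\right) 547 + v = \left(-86 - -236\right) 547 + 0 = \left(-86 + 236\right) 547 + 0 = 150 \cdot 547 + 0 = 82050 + 0 = 82050$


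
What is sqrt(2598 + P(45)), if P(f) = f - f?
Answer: sqrt(2598) ≈ 50.971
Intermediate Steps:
P(f) = 0
sqrt(2598 + P(45)) = sqrt(2598 + 0) = sqrt(2598)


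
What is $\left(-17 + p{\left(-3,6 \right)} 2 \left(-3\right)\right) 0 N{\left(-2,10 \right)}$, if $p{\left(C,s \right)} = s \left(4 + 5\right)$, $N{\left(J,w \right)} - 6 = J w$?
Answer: $0$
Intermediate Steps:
$N{\left(J,w \right)} = 6 + J w$
$p{\left(C,s \right)} = 9 s$ ($p{\left(C,s \right)} = s 9 = 9 s$)
$\left(-17 + p{\left(-3,6 \right)} 2 \left(-3\right)\right) 0 N{\left(-2,10 \right)} = \left(-17 + 9 \cdot 6 \cdot 2 \left(-3\right)\right) 0 \left(6 - 20\right) = \left(-17 + 54 \cdot 2 \left(-3\right)\right) 0 \left(6 - 20\right) = \left(-17 + 108 \left(-3\right)\right) 0 \left(-14\right) = \left(-17 - 324\right) 0 \left(-14\right) = \left(-341\right) 0 \left(-14\right) = 0 \left(-14\right) = 0$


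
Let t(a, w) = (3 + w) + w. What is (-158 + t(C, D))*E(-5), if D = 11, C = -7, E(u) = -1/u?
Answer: -133/5 ≈ -26.600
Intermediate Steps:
t(a, w) = 3 + 2*w
(-158 + t(C, D))*E(-5) = (-158 + (3 + 2*11))*(-1/(-5)) = (-158 + (3 + 22))*(-1*(-⅕)) = (-158 + 25)*(⅕) = -133*⅕ = -133/5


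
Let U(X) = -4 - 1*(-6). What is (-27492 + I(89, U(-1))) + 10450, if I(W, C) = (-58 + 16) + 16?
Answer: -17068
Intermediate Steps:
U(X) = 2 (U(X) = -4 + 6 = 2)
I(W, C) = -26 (I(W, C) = -42 + 16 = -26)
(-27492 + I(89, U(-1))) + 10450 = (-27492 - 26) + 10450 = -27518 + 10450 = -17068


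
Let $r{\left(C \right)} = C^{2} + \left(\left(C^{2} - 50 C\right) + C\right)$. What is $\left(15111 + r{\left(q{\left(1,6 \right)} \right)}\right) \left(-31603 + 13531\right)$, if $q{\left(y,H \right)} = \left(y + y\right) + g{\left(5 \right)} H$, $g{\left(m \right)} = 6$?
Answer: $-291627864$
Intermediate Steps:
$q{\left(y,H \right)} = 2 y + 6 H$ ($q{\left(y,H \right)} = \left(y + y\right) + 6 H = 2 y + 6 H$)
$r{\left(C \right)} = - 49 C + 2 C^{2}$ ($r{\left(C \right)} = C^{2} + \left(C^{2} - 49 C\right) = - 49 C + 2 C^{2}$)
$\left(15111 + r{\left(q{\left(1,6 \right)} \right)}\right) \left(-31603 + 13531\right) = \left(15111 + \left(2 \cdot 1 + 6 \cdot 6\right) \left(-49 + 2 \left(2 \cdot 1 + 6 \cdot 6\right)\right)\right) \left(-31603 + 13531\right) = \left(15111 + \left(2 + 36\right) \left(-49 + 2 \left(2 + 36\right)\right)\right) \left(-18072\right) = \left(15111 + 38 \left(-49 + 2 \cdot 38\right)\right) \left(-18072\right) = \left(15111 + 38 \left(-49 + 76\right)\right) \left(-18072\right) = \left(15111 + 38 \cdot 27\right) \left(-18072\right) = \left(15111 + 1026\right) \left(-18072\right) = 16137 \left(-18072\right) = -291627864$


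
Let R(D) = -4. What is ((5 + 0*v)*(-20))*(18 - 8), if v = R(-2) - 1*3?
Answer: -1000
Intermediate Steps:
v = -7 (v = -4 - 1*3 = -4 - 3 = -7)
((5 + 0*v)*(-20))*(18 - 8) = ((5 + 0*(-7))*(-20))*(18 - 8) = ((5 + 0)*(-20))*10 = (5*(-20))*10 = -100*10 = -1000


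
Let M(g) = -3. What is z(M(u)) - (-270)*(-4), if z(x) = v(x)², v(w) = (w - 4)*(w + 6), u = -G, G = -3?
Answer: -639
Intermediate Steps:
u = 3 (u = -1*(-3) = 3)
v(w) = (-4 + w)*(6 + w)
z(x) = (-24 + x² + 2*x)²
z(M(u)) - (-270)*(-4) = (-24 + (-3)² + 2*(-3))² - (-270)*(-4) = (-24 + 9 - 6)² - 1*1080 = (-21)² - 1080 = 441 - 1080 = -639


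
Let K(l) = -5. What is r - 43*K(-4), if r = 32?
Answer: 247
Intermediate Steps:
r - 43*K(-4) = 32 - 43*(-5) = 32 + 215 = 247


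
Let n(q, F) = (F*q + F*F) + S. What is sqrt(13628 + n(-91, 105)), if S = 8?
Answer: sqrt(15106) ≈ 122.91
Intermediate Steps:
n(q, F) = 8 + F**2 + F*q (n(q, F) = (F*q + F*F) + 8 = (F*q + F**2) + 8 = (F**2 + F*q) + 8 = 8 + F**2 + F*q)
sqrt(13628 + n(-91, 105)) = sqrt(13628 + (8 + 105**2 + 105*(-91))) = sqrt(13628 + (8 + 11025 - 9555)) = sqrt(13628 + 1478) = sqrt(15106)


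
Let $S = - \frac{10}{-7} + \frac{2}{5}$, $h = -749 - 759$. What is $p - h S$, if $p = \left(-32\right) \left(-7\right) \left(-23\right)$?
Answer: $- \frac{83808}{35} \approx -2394.5$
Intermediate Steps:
$h = -1508$ ($h = -749 - 759 = -1508$)
$S = \frac{64}{35}$ ($S = \left(-10\right) \left(- \frac{1}{7}\right) + 2 \cdot \frac{1}{5} = \frac{10}{7} + \frac{2}{5} = \frac{64}{35} \approx 1.8286$)
$p = -5152$ ($p = 224 \left(-23\right) = -5152$)
$p - h S = -5152 - \left(-1508\right) \frac{64}{35} = -5152 - - \frac{96512}{35} = -5152 + \frac{96512}{35} = - \frac{83808}{35}$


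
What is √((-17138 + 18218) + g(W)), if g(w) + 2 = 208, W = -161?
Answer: √1286 ≈ 35.861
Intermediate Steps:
g(w) = 206 (g(w) = -2 + 208 = 206)
√((-17138 + 18218) + g(W)) = √((-17138 + 18218) + 206) = √(1080 + 206) = √1286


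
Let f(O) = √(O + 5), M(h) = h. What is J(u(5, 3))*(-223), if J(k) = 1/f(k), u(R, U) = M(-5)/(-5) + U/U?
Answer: -223*√7/7 ≈ -84.286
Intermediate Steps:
f(O) = √(5 + O)
u(R, U) = 2 (u(R, U) = -5/(-5) + U/U = -5*(-⅕) + 1 = 1 + 1 = 2)
J(k) = (5 + k)^(-½) (J(k) = 1/(√(5 + k)) = (5 + k)^(-½))
J(u(5, 3))*(-223) = -223/√(5 + 2) = -223/√7 = (√7/7)*(-223) = -223*√7/7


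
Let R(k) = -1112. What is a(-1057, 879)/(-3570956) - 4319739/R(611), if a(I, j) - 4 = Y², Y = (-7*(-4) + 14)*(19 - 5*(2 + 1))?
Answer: 3856391627737/992725768 ≈ 3884.6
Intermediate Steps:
Y = 168 (Y = (28 + 14)*(19 - 5*3) = 42*(19 - 15) = 42*4 = 168)
a(I, j) = 28228 (a(I, j) = 4 + 168² = 4 + 28224 = 28228)
a(-1057, 879)/(-3570956) - 4319739/R(611) = 28228/(-3570956) - 4319739/(-1112) = 28228*(-1/3570956) - 4319739*(-1/1112) = -7057/892739 + 4319739/1112 = 3856391627737/992725768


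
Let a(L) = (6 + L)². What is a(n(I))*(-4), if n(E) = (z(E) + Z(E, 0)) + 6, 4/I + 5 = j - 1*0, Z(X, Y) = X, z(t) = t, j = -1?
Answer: -4096/9 ≈ -455.11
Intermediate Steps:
I = -⅔ (I = 4/(-5 + (-1 - 1*0)) = 4/(-5 + (-1 + 0)) = 4/(-5 - 1) = 4/(-6) = 4*(-⅙) = -⅔ ≈ -0.66667)
n(E) = 6 + 2*E (n(E) = (E + E) + 6 = 2*E + 6 = 6 + 2*E)
a(n(I))*(-4) = (6 + (6 + 2*(-⅔)))²*(-4) = (6 + (6 - 4/3))²*(-4) = (6 + 14/3)²*(-4) = (32/3)²*(-4) = (1024/9)*(-4) = -4096/9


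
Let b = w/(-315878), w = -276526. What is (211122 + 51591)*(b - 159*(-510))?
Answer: 3364673569120149/157939 ≈ 2.1304e+10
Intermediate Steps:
b = 138263/157939 (b = -276526/(-315878) = -276526*(-1/315878) = 138263/157939 ≈ 0.87542)
(211122 + 51591)*(b - 159*(-510)) = (211122 + 51591)*(138263/157939 - 159*(-510)) = 262713*(138263/157939 + 81090) = 262713*(12807411773/157939) = 3364673569120149/157939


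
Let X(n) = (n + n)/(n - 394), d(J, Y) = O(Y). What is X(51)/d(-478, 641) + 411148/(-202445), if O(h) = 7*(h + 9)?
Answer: -64167877559/31594578925 ≈ -2.0310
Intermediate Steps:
O(h) = 63 + 7*h (O(h) = 7*(9 + h) = 63 + 7*h)
d(J, Y) = 63 + 7*Y
X(n) = 2*n/(-394 + n) (X(n) = (2*n)/(-394 + n) = 2*n/(-394 + n))
X(51)/d(-478, 641) + 411148/(-202445) = (2*51/(-394 + 51))/(63 + 7*641) + 411148/(-202445) = (2*51/(-343))/(63 + 4487) + 411148*(-1/202445) = (2*51*(-1/343))/4550 - 411148/202445 = -102/343*1/4550 - 411148/202445 = -51/780325 - 411148/202445 = -64167877559/31594578925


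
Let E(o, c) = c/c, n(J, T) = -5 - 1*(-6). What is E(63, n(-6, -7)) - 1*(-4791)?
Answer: 4792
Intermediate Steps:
n(J, T) = 1 (n(J, T) = -5 + 6 = 1)
E(o, c) = 1
E(63, n(-6, -7)) - 1*(-4791) = 1 - 1*(-4791) = 1 + 4791 = 4792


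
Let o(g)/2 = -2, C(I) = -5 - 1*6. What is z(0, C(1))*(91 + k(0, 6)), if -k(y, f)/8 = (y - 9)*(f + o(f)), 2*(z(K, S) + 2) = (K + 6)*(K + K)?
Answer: -470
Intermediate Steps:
C(I) = -11 (C(I) = -5 - 6 = -11)
o(g) = -4 (o(g) = 2*(-2) = -4)
z(K, S) = -2 + K*(6 + K) (z(K, S) = -2 + ((K + 6)*(K + K))/2 = -2 + ((6 + K)*(2*K))/2 = -2 + (2*K*(6 + K))/2 = -2 + K*(6 + K))
k(y, f) = -8*(-9 + y)*(-4 + f) (k(y, f) = -8*(y - 9)*(f - 4) = -8*(-9 + y)*(-4 + f))
z(0, C(1))*(91 + k(0, 6)) = (-2 + 0**2 + 6*0)*(91 + (-288 + 32*0 + 72*6 - 8*6*0)) = (-2 + 0 + 0)*(91 + (-288 + 0 + 432 + 0)) = -2*(91 + 144) = -2*235 = -470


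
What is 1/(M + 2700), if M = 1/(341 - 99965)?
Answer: 99624/268984799 ≈ 0.00037037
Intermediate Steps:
M = -1/99624 (M = 1/(-99624) = -1/99624 ≈ -1.0038e-5)
1/(M + 2700) = 1/(-1/99624 + 2700) = 1/(268984799/99624) = 99624/268984799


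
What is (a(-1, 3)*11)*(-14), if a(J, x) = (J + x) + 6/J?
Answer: 616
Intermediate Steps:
a(J, x) = J + x + 6/J
(a(-1, 3)*11)*(-14) = ((-1 + 3 + 6/(-1))*11)*(-14) = ((-1 + 3 + 6*(-1))*11)*(-14) = ((-1 + 3 - 6)*11)*(-14) = -4*11*(-14) = -44*(-14) = 616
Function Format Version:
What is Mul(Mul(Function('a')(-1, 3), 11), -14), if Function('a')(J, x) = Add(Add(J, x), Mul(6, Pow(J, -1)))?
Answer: 616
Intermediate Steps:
Function('a')(J, x) = Add(J, x, Mul(6, Pow(J, -1)))
Mul(Mul(Function('a')(-1, 3), 11), -14) = Mul(Mul(Add(-1, 3, Mul(6, Pow(-1, -1))), 11), -14) = Mul(Mul(Add(-1, 3, Mul(6, -1)), 11), -14) = Mul(Mul(Add(-1, 3, -6), 11), -14) = Mul(Mul(-4, 11), -14) = Mul(-44, -14) = 616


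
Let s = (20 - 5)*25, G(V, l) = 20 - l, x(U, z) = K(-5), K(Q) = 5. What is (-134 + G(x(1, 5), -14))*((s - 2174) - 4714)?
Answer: 651300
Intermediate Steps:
x(U, z) = 5
s = 375 (s = 15*25 = 375)
(-134 + G(x(1, 5), -14))*((s - 2174) - 4714) = (-134 + (20 - 1*(-14)))*((375 - 2174) - 4714) = (-134 + (20 + 14))*(-1799 - 4714) = (-134 + 34)*(-6513) = -100*(-6513) = 651300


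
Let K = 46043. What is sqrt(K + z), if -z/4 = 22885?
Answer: I*sqrt(45497) ≈ 213.3*I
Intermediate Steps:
z = -91540 (z = -4*22885 = -91540)
sqrt(K + z) = sqrt(46043 - 91540) = sqrt(-45497) = I*sqrt(45497)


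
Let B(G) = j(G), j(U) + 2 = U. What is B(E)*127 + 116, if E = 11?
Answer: 1259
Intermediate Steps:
j(U) = -2 + U
B(G) = -2 + G
B(E)*127 + 116 = (-2 + 11)*127 + 116 = 9*127 + 116 = 1143 + 116 = 1259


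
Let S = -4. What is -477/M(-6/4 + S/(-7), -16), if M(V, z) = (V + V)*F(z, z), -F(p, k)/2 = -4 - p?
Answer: -1113/104 ≈ -10.702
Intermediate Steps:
F(p, k) = 8 + 2*p (F(p, k) = -2*(-4 - p) = 8 + 2*p)
M(V, z) = 2*V*(8 + 2*z) (M(V, z) = (V + V)*(8 + 2*z) = (2*V)*(8 + 2*z) = 2*V*(8 + 2*z))
-477/M(-6/4 + S/(-7), -16) = -477*1/(4*(4 - 16)*(-6/4 - 4/(-7))) = -477*(-1/(48*(-6*¼ - 4*(-⅐)))) = -477*(-1/(48*(-3/2 + 4/7))) = -477/(4*(-13/14)*(-12)) = -477/312/7 = -477*7/312 = -1113/104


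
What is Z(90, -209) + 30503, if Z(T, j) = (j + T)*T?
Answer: 19793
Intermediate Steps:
Z(T, j) = T*(T + j) (Z(T, j) = (T + j)*T = T*(T + j))
Z(90, -209) + 30503 = 90*(90 - 209) + 30503 = 90*(-119) + 30503 = -10710 + 30503 = 19793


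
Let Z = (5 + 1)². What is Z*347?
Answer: 12492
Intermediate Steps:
Z = 36 (Z = 6² = 36)
Z*347 = 36*347 = 12492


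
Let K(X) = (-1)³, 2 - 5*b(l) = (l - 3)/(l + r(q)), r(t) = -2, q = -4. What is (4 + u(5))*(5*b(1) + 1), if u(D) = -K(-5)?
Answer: 5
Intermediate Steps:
b(l) = ⅖ - (-3 + l)/(5*(-2 + l)) (b(l) = ⅖ - (l - 3)/(5*(l - 2)) = ⅖ - (-3 + l)/(5*(-2 + l)))
K(X) = -1
u(D) = 1 (u(D) = -1*(-1) = 1)
(4 + u(5))*(5*b(1) + 1) = (4 + 1)*(5*((-1 + 1)/(5*(-2 + 1))) + 1) = 5*(5*((⅕)*0/(-1)) + 1) = 5*(5*((⅕)*(-1)*0) + 1) = 5*(5*0 + 1) = 5*(0 + 1) = 5*1 = 5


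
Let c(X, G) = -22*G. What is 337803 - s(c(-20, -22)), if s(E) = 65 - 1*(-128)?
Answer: 337610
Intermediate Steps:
s(E) = 193 (s(E) = 65 + 128 = 193)
337803 - s(c(-20, -22)) = 337803 - 1*193 = 337803 - 193 = 337610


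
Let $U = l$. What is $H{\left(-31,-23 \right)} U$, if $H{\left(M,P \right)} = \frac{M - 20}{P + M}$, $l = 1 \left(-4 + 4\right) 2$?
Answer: $0$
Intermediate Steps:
$l = 0$ ($l = 1 \cdot 0 \cdot 2 = 0 \cdot 2 = 0$)
$H{\left(M,P \right)} = \frac{-20 + M}{M + P}$
$U = 0$
$H{\left(-31,-23 \right)} U = \frac{-20 - 31}{-31 - 23} \cdot 0 = \frac{1}{-54} \left(-51\right) 0 = \left(- \frac{1}{54}\right) \left(-51\right) 0 = \frac{17}{18} \cdot 0 = 0$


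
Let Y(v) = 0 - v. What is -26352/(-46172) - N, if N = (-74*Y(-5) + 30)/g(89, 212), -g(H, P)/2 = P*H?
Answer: 61170037/108896662 ≈ 0.56173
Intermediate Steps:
g(H, P) = -2*H*P (g(H, P) = -2*P*H = -2*H*P)
Y(v) = -v
N = 85/9434 (N = (-(-74)*(-5) + 30)/((-2*89*212)) = (-74*5 + 30)/(-37736) = (-370 + 30)*(-1/37736) = -340*(-1/37736) = 85/9434 ≈ 0.0090100)
-26352/(-46172) - N = -26352/(-46172) - 1*85/9434 = -26352*(-1/46172) - 85/9434 = 6588/11543 - 85/9434 = 61170037/108896662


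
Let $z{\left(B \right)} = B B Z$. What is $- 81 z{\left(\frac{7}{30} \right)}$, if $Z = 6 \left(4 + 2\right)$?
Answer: $- \frac{3969}{25} \approx -158.76$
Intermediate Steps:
$Z = 36$ ($Z = 6 \cdot 6 = 36$)
$z{\left(B \right)} = 36 B^{2}$ ($z{\left(B \right)} = B B 36 = B^{2} \cdot 36 = 36 B^{2}$)
$- 81 z{\left(\frac{7}{30} \right)} = - 81 \cdot 36 \left(\frac{7}{30}\right)^{2} = - 81 \cdot 36 \cdot \frac{49}{900} = \left(-81\right) \frac{49}{25} = - \frac{3969}{25}$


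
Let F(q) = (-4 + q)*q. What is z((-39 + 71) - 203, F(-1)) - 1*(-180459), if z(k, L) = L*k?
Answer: 179604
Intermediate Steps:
F(q) = q*(-4 + q)
z((-39 + 71) - 203, F(-1)) - 1*(-180459) = (-(-4 - 1))*((-39 + 71) - 203) - 1*(-180459) = (-1*(-5))*(32 - 203) + 180459 = 5*(-171) + 180459 = -855 + 180459 = 179604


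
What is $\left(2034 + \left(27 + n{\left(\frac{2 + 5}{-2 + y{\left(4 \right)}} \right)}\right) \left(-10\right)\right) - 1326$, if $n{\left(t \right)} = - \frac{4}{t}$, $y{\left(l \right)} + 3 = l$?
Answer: $\frac{3026}{7} \approx 432.29$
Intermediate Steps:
$y{\left(l \right)} = -3 + l$
$\left(2034 + \left(27 + n{\left(\frac{2 + 5}{-2 + y{\left(4 \right)}} \right)}\right) \left(-10\right)\right) - 1326 = \left(2034 + \left(27 - \frac{4}{\left(2 + 5\right) \frac{1}{-2 + \left(-3 + 4\right)}}\right) \left(-10\right)\right) - 1326 = \left(2034 + \left(27 - \frac{4}{7 \frac{1}{-2 + 1}}\right) \left(-10\right)\right) - 1326 = \left(2034 + \left(27 - \frac{4}{7 \frac{1}{-1}}\right) \left(-10\right)\right) - 1326 = \left(2034 + \left(27 - \frac{4}{7 \left(-1\right)}\right) \left(-10\right)\right) - 1326 = \left(2034 + \left(27 - \frac{4}{-7}\right) \left(-10\right)\right) - 1326 = \left(2034 + \left(27 - - \frac{4}{7}\right) \left(-10\right)\right) - 1326 = \left(2034 + \left(27 + \frac{4}{7}\right) \left(-10\right)\right) - 1326 = \left(2034 + \frac{193}{7} \left(-10\right)\right) - 1326 = \left(2034 - \frac{1930}{7}\right) - 1326 = \frac{12308}{7} - 1326 = \frac{3026}{7}$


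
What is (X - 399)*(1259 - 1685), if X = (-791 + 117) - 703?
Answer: 756576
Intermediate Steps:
X = -1377 (X = -674 - 703 = -1377)
(X - 399)*(1259 - 1685) = (-1377 - 399)*(1259 - 1685) = -1776*(-426) = 756576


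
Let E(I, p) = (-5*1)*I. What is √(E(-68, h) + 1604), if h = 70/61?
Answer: 18*√6 ≈ 44.091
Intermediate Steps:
h = 70/61 (h = 70*(1/61) = 70/61 ≈ 1.1475)
E(I, p) = -5*I
√(E(-68, h) + 1604) = √(-5*(-68) + 1604) = √(340 + 1604) = √1944 = 18*√6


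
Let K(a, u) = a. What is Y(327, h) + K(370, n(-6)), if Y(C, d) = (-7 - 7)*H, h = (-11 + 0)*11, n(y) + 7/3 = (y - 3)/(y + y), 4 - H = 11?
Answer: 468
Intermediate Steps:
H = -7 (H = 4 - 1*11 = 4 - 11 = -7)
n(y) = -7/3 + (-3 + y)/(2*y) (n(y) = -7/3 + (y - 3)/(y + y) = -7/3 + (-3 + y)/((2*y)) = -7/3 + (-3 + y)*(1/(2*y)) = -7/3 + (-3 + y)/(2*y))
h = -121 (h = -11*11 = -121)
Y(C, d) = 98 (Y(C, d) = (-7 - 7)*(-7) = -14*(-7) = 98)
Y(327, h) + K(370, n(-6)) = 98 + 370 = 468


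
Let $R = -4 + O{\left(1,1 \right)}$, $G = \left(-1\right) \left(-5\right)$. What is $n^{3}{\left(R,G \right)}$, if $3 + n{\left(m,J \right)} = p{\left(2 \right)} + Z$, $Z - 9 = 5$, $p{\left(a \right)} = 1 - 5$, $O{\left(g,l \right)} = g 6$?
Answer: $343$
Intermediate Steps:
$O{\left(g,l \right)} = 6 g$
$p{\left(a \right)} = -4$
$Z = 14$ ($Z = 9 + 5 = 14$)
$G = 5$
$R = 2$ ($R = -4 + 6 \cdot 1 = -4 + 6 = 2$)
$n{\left(m,J \right)} = 7$ ($n{\left(m,J \right)} = -3 + \left(-4 + 14\right) = -3 + 10 = 7$)
$n^{3}{\left(R,G \right)} = 7^{3} = 343$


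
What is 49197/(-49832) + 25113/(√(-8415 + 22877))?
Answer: -49197/49832 + 25113*√14462/14462 ≈ 207.84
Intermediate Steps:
49197/(-49832) + 25113/(√(-8415 + 22877)) = 49197*(-1/49832) + 25113/(√14462) = -49197/49832 + 25113*(√14462/14462) = -49197/49832 + 25113*√14462/14462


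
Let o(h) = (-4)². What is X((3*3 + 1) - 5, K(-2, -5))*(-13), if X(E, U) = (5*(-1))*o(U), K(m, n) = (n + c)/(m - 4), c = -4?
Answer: 1040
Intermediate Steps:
K(m, n) = (-4 + n)/(-4 + m) (K(m, n) = (n - 4)/(m - 4) = (-4 + n)/(-4 + m))
o(h) = 16
X(E, U) = -80 (X(E, U) = (5*(-1))*16 = -5*16 = -80)
X((3*3 + 1) - 5, K(-2, -5))*(-13) = -80*(-13) = 1040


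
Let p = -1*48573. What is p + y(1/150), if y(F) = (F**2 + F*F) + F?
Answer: -273223087/5625 ≈ -48573.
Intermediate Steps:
p = -48573
y(F) = F + 2*F**2 (y(F) = (F**2 + F**2) + F = 2*F**2 + F = F + 2*F**2)
p + y(1/150) = -48573 + (1 + 2/150)/150 = -48573 + (1 + 2*(1/150))/150 = -48573 + (1 + 1/75)/150 = -48573 + (1/150)*(76/75) = -48573 + 38/5625 = -273223087/5625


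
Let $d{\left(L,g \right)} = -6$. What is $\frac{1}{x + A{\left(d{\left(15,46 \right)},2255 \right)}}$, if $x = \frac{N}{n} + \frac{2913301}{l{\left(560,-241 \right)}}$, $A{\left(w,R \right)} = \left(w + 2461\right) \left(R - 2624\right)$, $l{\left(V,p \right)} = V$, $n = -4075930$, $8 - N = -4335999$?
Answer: $- \frac{228252080}{205585219733499} \approx -1.1103 \cdot 10^{-6}$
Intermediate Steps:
$N = 4336007$ ($N = 8 - -4335999 = 8 + 4335999 = 4336007$)
$A{\left(w,R \right)} = \left(-2624 + R\right) \left(2461 + w\right)$ ($A{\left(w,R \right)} = \left(2461 + w\right) \left(-2624 + R\right) = \left(-2624 + R\right) \left(2461 + w\right)$)
$x = \frac{1187198278101}{228252080}$ ($x = \frac{4336007}{-4075930} + \frac{2913301}{560} = 4336007 \left(- \frac{1}{4075930}\right) + 2913301 \cdot \frac{1}{560} = - \frac{4336007}{4075930} + \frac{2913301}{560} = \frac{1187198278101}{228252080} \approx 5201.3$)
$\frac{1}{x + A{\left(d{\left(15,46 \right)},2255 \right)}} = \frac{1}{\frac{1187198278101}{228252080} + \left(-6457664 - -15744 + 2461 \cdot 2255 + 2255 \left(-6\right)\right)} = \frac{1}{\frac{1187198278101}{228252080} + \left(-6457664 + 15744 + 5549555 - 13530\right)} = \frac{1}{\frac{1187198278101}{228252080} - 905895} = \frac{1}{- \frac{205585219733499}{228252080}} = - \frac{228252080}{205585219733499}$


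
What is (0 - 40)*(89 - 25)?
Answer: -2560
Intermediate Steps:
(0 - 40)*(89 - 25) = -40*64 = -2560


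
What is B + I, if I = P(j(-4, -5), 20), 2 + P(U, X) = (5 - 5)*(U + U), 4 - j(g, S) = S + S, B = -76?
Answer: -78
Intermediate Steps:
j(g, S) = 4 - 2*S (j(g, S) = 4 - (S + S) = 4 - 2*S)
P(U, X) = -2 (P(U, X) = -2 + (5 - 5)*(U + U) = -2 + 0*(2*U) = -2 + 0 = -2)
I = -2
B + I = -76 - 2 = -78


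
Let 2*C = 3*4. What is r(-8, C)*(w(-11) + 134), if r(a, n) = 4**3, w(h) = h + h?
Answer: 7168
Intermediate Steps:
C = 6 (C = (3*4)/2 = (1/2)*12 = 6)
w(h) = 2*h
r(a, n) = 64
r(-8, C)*(w(-11) + 134) = 64*(2*(-11) + 134) = 64*(-22 + 134) = 64*112 = 7168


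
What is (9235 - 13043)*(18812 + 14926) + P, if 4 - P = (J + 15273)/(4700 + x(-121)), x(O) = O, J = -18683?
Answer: -588283816290/4579 ≈ -1.2847e+8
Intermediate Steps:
P = 21726/4579 (P = 4 - (-18683 + 15273)/(4700 - 121) = 4 - (-3410)/4579 = 4 - 1*(-3410/4579) = 4 + 3410/4579 = 21726/4579 ≈ 4.7447)
(9235 - 13043)*(18812 + 14926) + P = (9235 - 13043)*(18812 + 14926) + 21726/4579 = -3808*33738 + 21726/4579 = -128474304 + 21726/4579 = -588283816290/4579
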